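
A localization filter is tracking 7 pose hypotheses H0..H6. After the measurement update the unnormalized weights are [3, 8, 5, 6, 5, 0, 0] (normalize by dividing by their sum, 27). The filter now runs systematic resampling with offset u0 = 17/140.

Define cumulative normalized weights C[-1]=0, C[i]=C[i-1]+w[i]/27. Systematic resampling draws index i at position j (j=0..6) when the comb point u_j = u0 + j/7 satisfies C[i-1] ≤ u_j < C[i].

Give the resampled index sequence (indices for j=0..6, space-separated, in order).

1 1 1 2 3 4 4

C = [1/9, 11/27, 16/27, 22/27, 1, 1, 1]
j=0: u_0=17/140 ∈ [1/9, 11/27) → index 1
j=1: u_1=37/140 ∈ [1/9, 11/27) → index 1
j=2: u_2=57/140 ∈ [1/9, 11/27) → index 1
j=3: u_3=11/20 ∈ [11/27, 16/27) → index 2
j=4: u_4=97/140 ∈ [16/27, 22/27) → index 3
j=5: u_5=117/140 ∈ [22/27, 1) → index 4
j=6: u_6=137/140 ∈ [22/27, 1) → index 4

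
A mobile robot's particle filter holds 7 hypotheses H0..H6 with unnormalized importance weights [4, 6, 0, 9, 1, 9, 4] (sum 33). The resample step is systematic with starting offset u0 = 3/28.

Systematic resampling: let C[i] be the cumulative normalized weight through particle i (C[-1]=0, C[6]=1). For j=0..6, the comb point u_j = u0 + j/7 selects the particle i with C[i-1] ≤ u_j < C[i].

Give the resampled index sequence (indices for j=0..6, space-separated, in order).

0 1 3 3 5 5 6

C = [4/33, 10/33, 10/33, 19/33, 20/33, 29/33, 1]
j=0: u_0=3/28 ∈ [0, 4/33) → index 0
j=1: u_1=1/4 ∈ [4/33, 10/33) → index 1
j=2: u_2=11/28 ∈ [10/33, 19/33) → index 3
j=3: u_3=15/28 ∈ [10/33, 19/33) → index 3
j=4: u_4=19/28 ∈ [20/33, 29/33) → index 5
j=5: u_5=23/28 ∈ [20/33, 29/33) → index 5
j=6: u_6=27/28 ∈ [29/33, 1) → index 6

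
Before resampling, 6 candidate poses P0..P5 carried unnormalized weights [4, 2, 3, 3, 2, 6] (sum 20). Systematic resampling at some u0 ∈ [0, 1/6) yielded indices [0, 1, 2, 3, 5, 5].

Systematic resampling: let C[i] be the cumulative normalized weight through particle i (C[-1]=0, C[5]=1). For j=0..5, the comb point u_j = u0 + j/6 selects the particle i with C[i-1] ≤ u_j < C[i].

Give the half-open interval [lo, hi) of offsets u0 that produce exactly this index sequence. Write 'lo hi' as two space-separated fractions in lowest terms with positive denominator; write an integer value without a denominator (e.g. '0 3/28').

1/30 1/10

C = [1/5, 3/10, 9/20, 3/5, 7/10, 1]
j=0 picked index 0: u0 ∈ [0, 1/5)
j=1 picked index 1: u0 ∈ [1/30, 2/15)
j=2 picked index 2: u0 ∈ [-1/30, 7/60)
j=3 picked index 3: u0 ∈ [-1/20, 1/10)
j=4 picked index 5: u0 ∈ [1/30, 1/3)
j=5 picked index 5: u0 ∈ [-2/15, 1/6)
intersection: [1/30, 1/10)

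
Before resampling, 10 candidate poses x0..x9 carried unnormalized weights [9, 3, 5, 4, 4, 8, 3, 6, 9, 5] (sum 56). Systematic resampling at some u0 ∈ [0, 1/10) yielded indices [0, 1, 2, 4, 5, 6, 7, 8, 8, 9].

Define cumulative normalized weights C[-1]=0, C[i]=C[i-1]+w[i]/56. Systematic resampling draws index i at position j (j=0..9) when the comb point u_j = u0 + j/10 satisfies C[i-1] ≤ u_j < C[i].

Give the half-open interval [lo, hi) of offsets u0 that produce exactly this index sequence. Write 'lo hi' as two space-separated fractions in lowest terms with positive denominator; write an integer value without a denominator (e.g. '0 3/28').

5/56 1/10

C = [9/56, 3/14, 17/56, 3/8, 25/56, 33/56, 9/14, 3/4, 51/56, 1]
j=0 picked index 0: u0 ∈ [0, 9/56)
j=1 picked index 1: u0 ∈ [17/280, 4/35)
j=2 picked index 2: u0 ∈ [1/70, 29/280)
j=3 picked index 4: u0 ∈ [3/40, 41/280)
j=4 picked index 5: u0 ∈ [13/280, 53/280)
j=5 picked index 6: u0 ∈ [5/56, 1/7)
j=6 picked index 7: u0 ∈ [3/70, 3/20)
j=7 picked index 8: u0 ∈ [1/20, 59/280)
j=8 picked index 8: u0 ∈ [-1/20, 31/280)
j=9 picked index 9: u0 ∈ [3/280, 1/10)
intersection: [5/56, 1/10)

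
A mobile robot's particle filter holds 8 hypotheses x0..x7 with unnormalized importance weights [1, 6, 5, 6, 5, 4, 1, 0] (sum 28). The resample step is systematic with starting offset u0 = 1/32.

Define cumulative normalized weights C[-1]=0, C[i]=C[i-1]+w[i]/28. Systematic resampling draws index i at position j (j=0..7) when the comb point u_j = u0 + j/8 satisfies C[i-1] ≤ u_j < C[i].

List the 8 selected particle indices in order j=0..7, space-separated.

C = [1/28, 1/4, 3/7, 9/14, 23/28, 27/28, 1, 1]
j=0: u_0=1/32 ∈ [0, 1/28) → index 0
j=1: u_1=5/32 ∈ [1/28, 1/4) → index 1
j=2: u_2=9/32 ∈ [1/4, 3/7) → index 2
j=3: u_3=13/32 ∈ [1/4, 3/7) → index 2
j=4: u_4=17/32 ∈ [3/7, 9/14) → index 3
j=5: u_5=21/32 ∈ [9/14, 23/28) → index 4
j=6: u_6=25/32 ∈ [9/14, 23/28) → index 4
j=7: u_7=29/32 ∈ [23/28, 27/28) → index 5

0 1 2 2 3 4 4 5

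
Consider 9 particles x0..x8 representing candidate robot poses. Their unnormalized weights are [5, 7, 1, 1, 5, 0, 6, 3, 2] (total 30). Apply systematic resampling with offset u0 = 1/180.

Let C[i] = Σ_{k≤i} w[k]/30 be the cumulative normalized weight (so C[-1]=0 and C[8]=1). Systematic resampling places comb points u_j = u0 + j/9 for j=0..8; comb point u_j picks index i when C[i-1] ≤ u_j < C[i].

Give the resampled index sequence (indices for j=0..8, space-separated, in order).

C = [1/6, 2/5, 13/30, 7/15, 19/30, 19/30, 5/6, 14/15, 1]
j=0: u_0=1/180 ∈ [0, 1/6) → index 0
j=1: u_1=7/60 ∈ [0, 1/6) → index 0
j=2: u_2=41/180 ∈ [1/6, 2/5) → index 1
j=3: u_3=61/180 ∈ [1/6, 2/5) → index 1
j=4: u_4=9/20 ∈ [13/30, 7/15) → index 3
j=5: u_5=101/180 ∈ [7/15, 19/30) → index 4
j=6: u_6=121/180 ∈ [19/30, 5/6) → index 6
j=7: u_7=47/60 ∈ [19/30, 5/6) → index 6
j=8: u_8=161/180 ∈ [5/6, 14/15) → index 7

0 0 1 1 3 4 6 6 7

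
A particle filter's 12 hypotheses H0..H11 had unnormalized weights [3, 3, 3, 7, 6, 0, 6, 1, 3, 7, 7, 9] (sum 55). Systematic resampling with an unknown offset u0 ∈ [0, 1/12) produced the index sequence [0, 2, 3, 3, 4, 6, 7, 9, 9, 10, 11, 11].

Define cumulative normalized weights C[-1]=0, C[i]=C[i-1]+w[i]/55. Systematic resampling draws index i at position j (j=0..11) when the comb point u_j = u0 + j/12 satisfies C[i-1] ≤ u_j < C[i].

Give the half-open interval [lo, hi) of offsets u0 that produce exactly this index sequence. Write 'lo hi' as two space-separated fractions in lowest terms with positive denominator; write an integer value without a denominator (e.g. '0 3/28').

17/660 3/110

C = [3/55, 6/55, 9/55, 16/55, 2/5, 2/5, 28/55, 29/55, 32/55, 39/55, 46/55, 1]
j=0 picked index 0: u0 ∈ [0, 3/55)
j=1 picked index 2: u0 ∈ [17/660, 53/660)
j=2 picked index 3: u0 ∈ [-1/330, 41/330)
j=3 picked index 3: u0 ∈ [-19/220, 9/220)
j=4 picked index 4: u0 ∈ [-7/165, 1/15)
j=5 picked index 6: u0 ∈ [-1/60, 61/660)
j=6 picked index 7: u0 ∈ [1/110, 3/110)
j=7 picked index 9: u0 ∈ [-1/660, 83/660)
j=8 picked index 9: u0 ∈ [-14/165, 7/165)
j=9 picked index 10: u0 ∈ [-9/220, 19/220)
j=10 picked index 11: u0 ∈ [1/330, 1/6)
j=11 picked index 11: u0 ∈ [-53/660, 1/12)
intersection: [17/660, 3/110)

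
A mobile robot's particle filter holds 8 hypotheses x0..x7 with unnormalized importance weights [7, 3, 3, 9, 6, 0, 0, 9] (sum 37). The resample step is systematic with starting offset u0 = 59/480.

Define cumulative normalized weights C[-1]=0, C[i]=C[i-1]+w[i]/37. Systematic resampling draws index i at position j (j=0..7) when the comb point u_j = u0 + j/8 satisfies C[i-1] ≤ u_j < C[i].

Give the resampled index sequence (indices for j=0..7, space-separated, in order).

0 1 3 3 4 4 7 7

C = [7/37, 10/37, 13/37, 22/37, 28/37, 28/37, 28/37, 1]
j=0: u_0=59/480 ∈ [0, 7/37) → index 0
j=1: u_1=119/480 ∈ [7/37, 10/37) → index 1
j=2: u_2=179/480 ∈ [13/37, 22/37) → index 3
j=3: u_3=239/480 ∈ [13/37, 22/37) → index 3
j=4: u_4=299/480 ∈ [22/37, 28/37) → index 4
j=5: u_5=359/480 ∈ [22/37, 28/37) → index 4
j=6: u_6=419/480 ∈ [28/37, 1) → index 7
j=7: u_7=479/480 ∈ [28/37, 1) → index 7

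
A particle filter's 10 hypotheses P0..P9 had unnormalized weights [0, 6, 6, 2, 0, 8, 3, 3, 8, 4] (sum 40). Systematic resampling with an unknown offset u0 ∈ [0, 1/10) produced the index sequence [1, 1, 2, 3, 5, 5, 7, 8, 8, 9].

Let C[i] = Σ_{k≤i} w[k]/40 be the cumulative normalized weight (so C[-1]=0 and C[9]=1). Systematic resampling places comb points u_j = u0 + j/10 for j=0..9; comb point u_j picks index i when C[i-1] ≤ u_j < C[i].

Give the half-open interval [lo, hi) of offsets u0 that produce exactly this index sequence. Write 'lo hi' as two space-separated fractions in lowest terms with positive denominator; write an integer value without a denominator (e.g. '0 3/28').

1/40 1/20

C = [0, 3/20, 3/10, 7/20, 7/20, 11/20, 5/8, 7/10, 9/10, 1]
j=0 picked index 1: u0 ∈ [0, 3/20)
j=1 picked index 1: u0 ∈ [-1/10, 1/20)
j=2 picked index 2: u0 ∈ [-1/20, 1/10)
j=3 picked index 3: u0 ∈ [0, 1/20)
j=4 picked index 5: u0 ∈ [-1/20, 3/20)
j=5 picked index 5: u0 ∈ [-3/20, 1/20)
j=6 picked index 7: u0 ∈ [1/40, 1/10)
j=7 picked index 8: u0 ∈ [0, 1/5)
j=8 picked index 8: u0 ∈ [-1/10, 1/10)
j=9 picked index 9: u0 ∈ [0, 1/10)
intersection: [1/40, 1/20)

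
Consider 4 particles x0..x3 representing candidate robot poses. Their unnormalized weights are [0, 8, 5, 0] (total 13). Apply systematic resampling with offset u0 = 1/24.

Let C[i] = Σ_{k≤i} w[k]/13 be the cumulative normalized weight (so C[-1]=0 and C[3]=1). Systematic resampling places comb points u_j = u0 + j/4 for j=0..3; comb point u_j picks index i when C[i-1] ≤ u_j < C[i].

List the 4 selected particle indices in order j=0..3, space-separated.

C = [0, 8/13, 1, 1]
j=0: u_0=1/24 ∈ [0, 8/13) → index 1
j=1: u_1=7/24 ∈ [0, 8/13) → index 1
j=2: u_2=13/24 ∈ [0, 8/13) → index 1
j=3: u_3=19/24 ∈ [8/13, 1) → index 2

1 1 1 2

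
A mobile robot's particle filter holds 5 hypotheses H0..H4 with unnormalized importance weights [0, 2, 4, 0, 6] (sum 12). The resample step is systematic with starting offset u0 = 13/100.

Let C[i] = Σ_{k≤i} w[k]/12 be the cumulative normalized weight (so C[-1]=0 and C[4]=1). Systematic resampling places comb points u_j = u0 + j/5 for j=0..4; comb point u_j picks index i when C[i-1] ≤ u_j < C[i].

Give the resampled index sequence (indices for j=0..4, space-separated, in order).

1 2 4 4 4

C = [0, 1/6, 1/2, 1/2, 1]
j=0: u_0=13/100 ∈ [0, 1/6) → index 1
j=1: u_1=33/100 ∈ [1/6, 1/2) → index 2
j=2: u_2=53/100 ∈ [1/2, 1) → index 4
j=3: u_3=73/100 ∈ [1/2, 1) → index 4
j=4: u_4=93/100 ∈ [1/2, 1) → index 4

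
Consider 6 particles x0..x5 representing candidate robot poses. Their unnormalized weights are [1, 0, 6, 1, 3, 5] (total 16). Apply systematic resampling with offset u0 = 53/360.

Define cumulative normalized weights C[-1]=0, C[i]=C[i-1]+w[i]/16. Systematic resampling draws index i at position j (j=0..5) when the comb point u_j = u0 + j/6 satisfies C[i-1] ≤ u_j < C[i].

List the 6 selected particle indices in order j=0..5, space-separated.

C = [1/16, 1/16, 7/16, 1/2, 11/16, 1]
j=0: u_0=53/360 ∈ [1/16, 7/16) → index 2
j=1: u_1=113/360 ∈ [1/16, 7/16) → index 2
j=2: u_2=173/360 ∈ [7/16, 1/2) → index 3
j=3: u_3=233/360 ∈ [1/2, 11/16) → index 4
j=4: u_4=293/360 ∈ [11/16, 1) → index 5
j=5: u_5=353/360 ∈ [11/16, 1) → index 5

2 2 3 4 5 5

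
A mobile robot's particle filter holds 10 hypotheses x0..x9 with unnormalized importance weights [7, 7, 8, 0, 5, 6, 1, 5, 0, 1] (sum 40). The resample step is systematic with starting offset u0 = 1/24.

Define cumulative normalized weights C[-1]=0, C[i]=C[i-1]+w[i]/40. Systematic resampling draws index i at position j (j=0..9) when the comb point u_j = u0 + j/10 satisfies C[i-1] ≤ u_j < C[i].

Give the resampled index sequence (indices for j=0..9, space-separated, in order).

C = [7/40, 7/20, 11/20, 11/20, 27/40, 33/40, 17/20, 39/40, 39/40, 1]
j=0: u_0=1/24 ∈ [0, 7/40) → index 0
j=1: u_1=17/120 ∈ [0, 7/40) → index 0
j=2: u_2=29/120 ∈ [7/40, 7/20) → index 1
j=3: u_3=41/120 ∈ [7/40, 7/20) → index 1
j=4: u_4=53/120 ∈ [7/20, 11/20) → index 2
j=5: u_5=13/24 ∈ [7/20, 11/20) → index 2
j=6: u_6=77/120 ∈ [11/20, 27/40) → index 4
j=7: u_7=89/120 ∈ [27/40, 33/40) → index 5
j=8: u_8=101/120 ∈ [33/40, 17/20) → index 6
j=9: u_9=113/120 ∈ [17/20, 39/40) → index 7

0 0 1 1 2 2 4 5 6 7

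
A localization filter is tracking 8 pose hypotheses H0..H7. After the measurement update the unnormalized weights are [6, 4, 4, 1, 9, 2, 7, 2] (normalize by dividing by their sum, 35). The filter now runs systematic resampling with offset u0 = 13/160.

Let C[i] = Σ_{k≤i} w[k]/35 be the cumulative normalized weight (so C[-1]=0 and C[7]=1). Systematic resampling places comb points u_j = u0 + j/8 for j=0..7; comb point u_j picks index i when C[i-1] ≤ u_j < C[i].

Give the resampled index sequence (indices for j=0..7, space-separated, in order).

C = [6/35, 2/7, 2/5, 3/7, 24/35, 26/35, 33/35, 1]
j=0: u_0=13/160 ∈ [0, 6/35) → index 0
j=1: u_1=33/160 ∈ [6/35, 2/7) → index 1
j=2: u_2=53/160 ∈ [2/7, 2/5) → index 2
j=3: u_3=73/160 ∈ [3/7, 24/35) → index 4
j=4: u_4=93/160 ∈ [3/7, 24/35) → index 4
j=5: u_5=113/160 ∈ [24/35, 26/35) → index 5
j=6: u_6=133/160 ∈ [26/35, 33/35) → index 6
j=7: u_7=153/160 ∈ [33/35, 1) → index 7

0 1 2 4 4 5 6 7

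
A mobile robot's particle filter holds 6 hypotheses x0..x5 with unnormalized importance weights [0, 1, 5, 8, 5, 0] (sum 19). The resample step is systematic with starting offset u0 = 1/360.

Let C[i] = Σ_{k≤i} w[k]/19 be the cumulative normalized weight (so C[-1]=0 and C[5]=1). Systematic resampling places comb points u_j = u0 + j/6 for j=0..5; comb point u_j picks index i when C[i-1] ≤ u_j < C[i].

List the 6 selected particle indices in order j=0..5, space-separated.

C = [0, 1/19, 6/19, 14/19, 1, 1]
j=0: u_0=1/360 ∈ [0, 1/19) → index 1
j=1: u_1=61/360 ∈ [1/19, 6/19) → index 2
j=2: u_2=121/360 ∈ [6/19, 14/19) → index 3
j=3: u_3=181/360 ∈ [6/19, 14/19) → index 3
j=4: u_4=241/360 ∈ [6/19, 14/19) → index 3
j=5: u_5=301/360 ∈ [14/19, 1) → index 4

1 2 3 3 3 4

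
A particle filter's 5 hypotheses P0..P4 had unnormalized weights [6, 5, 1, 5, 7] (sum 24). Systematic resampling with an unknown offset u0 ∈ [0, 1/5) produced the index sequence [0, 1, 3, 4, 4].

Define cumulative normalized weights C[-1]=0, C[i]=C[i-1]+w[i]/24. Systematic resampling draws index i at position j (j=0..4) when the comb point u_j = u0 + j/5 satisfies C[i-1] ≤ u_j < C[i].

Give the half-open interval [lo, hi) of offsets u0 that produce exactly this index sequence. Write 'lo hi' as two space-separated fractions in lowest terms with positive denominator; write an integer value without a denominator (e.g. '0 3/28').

C = [1/4, 11/24, 1/2, 17/24, 1]
j=0 picked index 0: u0 ∈ [0, 1/4)
j=1 picked index 1: u0 ∈ [1/20, 31/120)
j=2 picked index 3: u0 ∈ [1/10, 37/120)
j=3 picked index 4: u0 ∈ [13/120, 2/5)
j=4 picked index 4: u0 ∈ [-11/120, 1/5)
intersection: [13/120, 1/5)

13/120 1/5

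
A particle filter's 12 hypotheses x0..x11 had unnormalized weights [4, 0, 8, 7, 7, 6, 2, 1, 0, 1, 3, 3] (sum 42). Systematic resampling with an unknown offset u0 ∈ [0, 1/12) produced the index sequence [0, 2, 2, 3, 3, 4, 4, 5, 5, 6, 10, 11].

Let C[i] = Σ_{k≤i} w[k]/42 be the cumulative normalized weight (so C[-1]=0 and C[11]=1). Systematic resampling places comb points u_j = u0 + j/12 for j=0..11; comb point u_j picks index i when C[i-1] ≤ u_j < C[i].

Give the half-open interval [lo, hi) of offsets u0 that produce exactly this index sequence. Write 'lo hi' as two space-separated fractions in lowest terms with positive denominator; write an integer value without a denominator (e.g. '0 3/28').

1/28 5/84

C = [2/21, 2/21, 2/7, 19/42, 13/21, 16/21, 17/21, 5/6, 5/6, 6/7, 13/14, 1]
j=0 picked index 0: u0 ∈ [0, 2/21)
j=1 picked index 2: u0 ∈ [1/84, 17/84)
j=2 picked index 2: u0 ∈ [-1/14, 5/42)
j=3 picked index 3: u0 ∈ [1/28, 17/84)
j=4 picked index 3: u0 ∈ [-1/21, 5/42)
j=5 picked index 4: u0 ∈ [1/28, 17/84)
j=6 picked index 4: u0 ∈ [-1/21, 5/42)
j=7 picked index 5: u0 ∈ [1/28, 5/28)
j=8 picked index 5: u0 ∈ [-1/21, 2/21)
j=9 picked index 6: u0 ∈ [1/84, 5/84)
j=10 picked index 10: u0 ∈ [1/42, 2/21)
j=11 picked index 11: u0 ∈ [1/84, 1/12)
intersection: [1/28, 5/84)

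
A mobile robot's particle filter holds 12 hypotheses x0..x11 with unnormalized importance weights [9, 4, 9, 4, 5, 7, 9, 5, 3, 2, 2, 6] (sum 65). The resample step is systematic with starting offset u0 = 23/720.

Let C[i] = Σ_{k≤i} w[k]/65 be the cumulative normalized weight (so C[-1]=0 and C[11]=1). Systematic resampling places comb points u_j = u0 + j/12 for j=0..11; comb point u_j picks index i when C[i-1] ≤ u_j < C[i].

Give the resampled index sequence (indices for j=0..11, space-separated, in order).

C = [9/65, 1/5, 22/65, 2/5, 31/65, 38/65, 47/65, 4/5, 11/13, 57/65, 59/65, 1]
j=0: u_0=23/720 ∈ [0, 9/65) → index 0
j=1: u_1=83/720 ∈ [0, 9/65) → index 0
j=2: u_2=143/720 ∈ [9/65, 1/5) → index 1
j=3: u_3=203/720 ∈ [1/5, 22/65) → index 2
j=4: u_4=263/720 ∈ [22/65, 2/5) → index 3
j=5: u_5=323/720 ∈ [2/5, 31/65) → index 4
j=6: u_6=383/720 ∈ [31/65, 38/65) → index 5
j=7: u_7=443/720 ∈ [38/65, 47/65) → index 6
j=8: u_8=503/720 ∈ [38/65, 47/65) → index 6
j=9: u_9=563/720 ∈ [47/65, 4/5) → index 7
j=10: u_10=623/720 ∈ [11/13, 57/65) → index 9
j=11: u_11=683/720 ∈ [59/65, 1) → index 11

0 0 1 2 3 4 5 6 6 7 9 11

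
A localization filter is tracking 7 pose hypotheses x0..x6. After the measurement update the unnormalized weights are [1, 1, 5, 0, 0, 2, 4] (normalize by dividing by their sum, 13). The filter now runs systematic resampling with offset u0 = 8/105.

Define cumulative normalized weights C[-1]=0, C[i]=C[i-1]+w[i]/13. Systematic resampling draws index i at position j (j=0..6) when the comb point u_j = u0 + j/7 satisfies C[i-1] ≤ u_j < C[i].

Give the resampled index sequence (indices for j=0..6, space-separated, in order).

C = [1/13, 2/13, 7/13, 7/13, 7/13, 9/13, 1]
j=0: u_0=8/105 ∈ [0, 1/13) → index 0
j=1: u_1=23/105 ∈ [2/13, 7/13) → index 2
j=2: u_2=38/105 ∈ [2/13, 7/13) → index 2
j=3: u_3=53/105 ∈ [2/13, 7/13) → index 2
j=4: u_4=68/105 ∈ [7/13, 9/13) → index 5
j=5: u_5=83/105 ∈ [9/13, 1) → index 6
j=6: u_6=14/15 ∈ [9/13, 1) → index 6

0 2 2 2 5 6 6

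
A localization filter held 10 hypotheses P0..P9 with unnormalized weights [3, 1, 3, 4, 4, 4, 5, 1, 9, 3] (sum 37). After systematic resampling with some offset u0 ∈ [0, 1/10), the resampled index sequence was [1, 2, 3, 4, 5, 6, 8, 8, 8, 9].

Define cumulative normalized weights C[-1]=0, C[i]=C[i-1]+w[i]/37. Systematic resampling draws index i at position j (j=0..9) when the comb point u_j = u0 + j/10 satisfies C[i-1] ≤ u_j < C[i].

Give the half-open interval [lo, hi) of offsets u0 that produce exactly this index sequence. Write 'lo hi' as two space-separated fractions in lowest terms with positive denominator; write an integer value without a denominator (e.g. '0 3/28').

C = [3/37, 4/37, 7/37, 11/37, 15/37, 19/37, 24/37, 25/37, 34/37, 1]
j=0 picked index 1: u0 ∈ [3/37, 4/37)
j=1 picked index 2: u0 ∈ [3/370, 33/370)
j=2 picked index 3: u0 ∈ [-2/185, 18/185)
j=3 picked index 4: u0 ∈ [-1/370, 39/370)
j=4 picked index 5: u0 ∈ [1/185, 21/185)
j=5 picked index 6: u0 ∈ [1/74, 11/74)
j=6 picked index 8: u0 ∈ [14/185, 59/185)
j=7 picked index 8: u0 ∈ [-9/370, 81/370)
j=8 picked index 8: u0 ∈ [-23/185, 22/185)
j=9 picked index 9: u0 ∈ [7/370, 1/10)
intersection: [3/37, 33/370)

3/37 33/370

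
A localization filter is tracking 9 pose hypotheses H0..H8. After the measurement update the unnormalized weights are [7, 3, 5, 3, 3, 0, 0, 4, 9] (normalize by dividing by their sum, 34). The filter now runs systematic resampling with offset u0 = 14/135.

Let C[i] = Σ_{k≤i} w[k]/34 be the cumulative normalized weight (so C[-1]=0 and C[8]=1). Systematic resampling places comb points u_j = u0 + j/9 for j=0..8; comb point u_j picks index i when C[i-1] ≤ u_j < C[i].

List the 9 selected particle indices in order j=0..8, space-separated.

C = [7/34, 5/17, 15/34, 9/17, 21/34, 21/34, 21/34, 25/34, 1]
j=0: u_0=14/135 ∈ [0, 7/34) → index 0
j=1: u_1=29/135 ∈ [7/34, 5/17) → index 1
j=2: u_2=44/135 ∈ [5/17, 15/34) → index 2
j=3: u_3=59/135 ∈ [5/17, 15/34) → index 2
j=4: u_4=74/135 ∈ [9/17, 21/34) → index 4
j=5: u_5=89/135 ∈ [21/34, 25/34) → index 7
j=6: u_6=104/135 ∈ [25/34, 1) → index 8
j=7: u_7=119/135 ∈ [25/34, 1) → index 8
j=8: u_8=134/135 ∈ [25/34, 1) → index 8

0 1 2 2 4 7 8 8 8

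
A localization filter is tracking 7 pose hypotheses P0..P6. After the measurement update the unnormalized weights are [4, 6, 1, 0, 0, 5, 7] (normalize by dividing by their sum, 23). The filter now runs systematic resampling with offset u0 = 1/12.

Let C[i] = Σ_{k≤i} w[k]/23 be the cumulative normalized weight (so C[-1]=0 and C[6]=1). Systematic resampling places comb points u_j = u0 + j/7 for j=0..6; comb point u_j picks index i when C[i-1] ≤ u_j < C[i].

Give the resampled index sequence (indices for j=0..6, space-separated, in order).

0 1 1 5 5 6 6

C = [4/23, 10/23, 11/23, 11/23, 11/23, 16/23, 1]
j=0: u_0=1/12 ∈ [0, 4/23) → index 0
j=1: u_1=19/84 ∈ [4/23, 10/23) → index 1
j=2: u_2=31/84 ∈ [4/23, 10/23) → index 1
j=3: u_3=43/84 ∈ [11/23, 16/23) → index 5
j=4: u_4=55/84 ∈ [11/23, 16/23) → index 5
j=5: u_5=67/84 ∈ [16/23, 1) → index 6
j=6: u_6=79/84 ∈ [16/23, 1) → index 6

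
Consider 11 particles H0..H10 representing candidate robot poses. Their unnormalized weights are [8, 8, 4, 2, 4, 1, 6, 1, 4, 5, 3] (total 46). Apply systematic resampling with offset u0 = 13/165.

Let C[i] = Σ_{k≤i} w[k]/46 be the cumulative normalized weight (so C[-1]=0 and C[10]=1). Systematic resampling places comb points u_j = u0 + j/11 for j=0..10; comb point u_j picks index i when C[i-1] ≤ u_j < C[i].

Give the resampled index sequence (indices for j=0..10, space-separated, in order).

C = [4/23, 8/23, 10/23, 11/23, 13/23, 27/46, 33/46, 17/23, 19/23, 43/46, 1]
j=0: u_0=13/165 ∈ [0, 4/23) → index 0
j=1: u_1=28/165 ∈ [0, 4/23) → index 0
j=2: u_2=43/165 ∈ [4/23, 8/23) → index 1
j=3: u_3=58/165 ∈ [8/23, 10/23) → index 2
j=4: u_4=73/165 ∈ [10/23, 11/23) → index 3
j=5: u_5=8/15 ∈ [11/23, 13/23) → index 4
j=6: u_6=103/165 ∈ [27/46, 33/46) → index 6
j=7: u_7=118/165 ∈ [27/46, 33/46) → index 6
j=8: u_8=133/165 ∈ [17/23, 19/23) → index 8
j=9: u_9=148/165 ∈ [19/23, 43/46) → index 9
j=10: u_10=163/165 ∈ [43/46, 1) → index 10

0 0 1 2 3 4 6 6 8 9 10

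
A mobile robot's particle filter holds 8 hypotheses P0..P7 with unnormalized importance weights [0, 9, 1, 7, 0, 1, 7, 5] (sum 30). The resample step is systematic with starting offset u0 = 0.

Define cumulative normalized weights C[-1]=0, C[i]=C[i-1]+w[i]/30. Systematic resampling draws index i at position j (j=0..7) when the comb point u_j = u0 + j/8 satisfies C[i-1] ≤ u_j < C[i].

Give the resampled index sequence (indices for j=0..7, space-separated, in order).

1 1 1 3 3 6 6 7

C = [0, 3/10, 1/3, 17/30, 17/30, 3/5, 5/6, 1]
j=0: u_0=0 ∈ [0, 3/10) → index 1
j=1: u_1=1/8 ∈ [0, 3/10) → index 1
j=2: u_2=1/4 ∈ [0, 3/10) → index 1
j=3: u_3=3/8 ∈ [1/3, 17/30) → index 3
j=4: u_4=1/2 ∈ [1/3, 17/30) → index 3
j=5: u_5=5/8 ∈ [3/5, 5/6) → index 6
j=6: u_6=3/4 ∈ [3/5, 5/6) → index 6
j=7: u_7=7/8 ∈ [5/6, 1) → index 7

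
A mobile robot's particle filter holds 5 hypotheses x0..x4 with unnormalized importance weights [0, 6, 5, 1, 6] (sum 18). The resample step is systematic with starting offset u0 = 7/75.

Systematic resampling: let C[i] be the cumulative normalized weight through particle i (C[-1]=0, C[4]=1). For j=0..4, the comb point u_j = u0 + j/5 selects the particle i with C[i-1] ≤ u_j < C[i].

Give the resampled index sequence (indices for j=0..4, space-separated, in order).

C = [0, 1/3, 11/18, 2/3, 1]
j=0: u_0=7/75 ∈ [0, 1/3) → index 1
j=1: u_1=22/75 ∈ [0, 1/3) → index 1
j=2: u_2=37/75 ∈ [1/3, 11/18) → index 2
j=3: u_3=52/75 ∈ [2/3, 1) → index 4
j=4: u_4=67/75 ∈ [2/3, 1) → index 4

1 1 2 4 4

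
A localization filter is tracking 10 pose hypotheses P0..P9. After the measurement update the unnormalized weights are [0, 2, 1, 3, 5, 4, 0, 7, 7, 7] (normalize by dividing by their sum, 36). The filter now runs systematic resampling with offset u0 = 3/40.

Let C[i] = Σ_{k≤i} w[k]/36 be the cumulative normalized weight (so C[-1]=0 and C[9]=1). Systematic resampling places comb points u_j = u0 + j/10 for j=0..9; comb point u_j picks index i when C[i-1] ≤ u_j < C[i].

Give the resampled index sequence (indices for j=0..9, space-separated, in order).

2 4 4 5 7 7 8 8 9 9

C = [0, 1/18, 1/12, 1/6, 11/36, 5/12, 5/12, 11/18, 29/36, 1]
j=0: u_0=3/40 ∈ [1/18, 1/12) → index 2
j=1: u_1=7/40 ∈ [1/6, 11/36) → index 4
j=2: u_2=11/40 ∈ [1/6, 11/36) → index 4
j=3: u_3=3/8 ∈ [11/36, 5/12) → index 5
j=4: u_4=19/40 ∈ [5/12, 11/18) → index 7
j=5: u_5=23/40 ∈ [5/12, 11/18) → index 7
j=6: u_6=27/40 ∈ [11/18, 29/36) → index 8
j=7: u_7=31/40 ∈ [11/18, 29/36) → index 8
j=8: u_8=7/8 ∈ [29/36, 1) → index 9
j=9: u_9=39/40 ∈ [29/36, 1) → index 9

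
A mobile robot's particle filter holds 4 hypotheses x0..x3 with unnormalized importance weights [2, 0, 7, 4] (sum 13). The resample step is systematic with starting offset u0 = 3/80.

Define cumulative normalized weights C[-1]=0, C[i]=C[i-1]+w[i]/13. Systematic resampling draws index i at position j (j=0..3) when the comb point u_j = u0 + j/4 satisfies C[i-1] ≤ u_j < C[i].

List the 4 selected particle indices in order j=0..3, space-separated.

C = [2/13, 2/13, 9/13, 1]
j=0: u_0=3/80 ∈ [0, 2/13) → index 0
j=1: u_1=23/80 ∈ [2/13, 9/13) → index 2
j=2: u_2=43/80 ∈ [2/13, 9/13) → index 2
j=3: u_3=63/80 ∈ [9/13, 1) → index 3

0 2 2 3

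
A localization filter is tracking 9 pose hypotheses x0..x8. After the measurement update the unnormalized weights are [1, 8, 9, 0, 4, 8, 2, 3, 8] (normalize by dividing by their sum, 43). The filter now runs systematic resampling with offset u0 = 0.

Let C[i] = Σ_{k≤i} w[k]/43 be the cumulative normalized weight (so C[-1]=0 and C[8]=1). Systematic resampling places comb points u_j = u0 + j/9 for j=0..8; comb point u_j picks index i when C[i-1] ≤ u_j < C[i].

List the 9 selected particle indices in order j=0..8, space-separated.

0 1 2 2 4 5 5 7 8

C = [1/43, 9/43, 18/43, 18/43, 22/43, 30/43, 32/43, 35/43, 1]
j=0: u_0=0 ∈ [0, 1/43) → index 0
j=1: u_1=1/9 ∈ [1/43, 9/43) → index 1
j=2: u_2=2/9 ∈ [9/43, 18/43) → index 2
j=3: u_3=1/3 ∈ [9/43, 18/43) → index 2
j=4: u_4=4/9 ∈ [18/43, 22/43) → index 4
j=5: u_5=5/9 ∈ [22/43, 30/43) → index 5
j=6: u_6=2/3 ∈ [22/43, 30/43) → index 5
j=7: u_7=7/9 ∈ [32/43, 35/43) → index 7
j=8: u_8=8/9 ∈ [35/43, 1) → index 8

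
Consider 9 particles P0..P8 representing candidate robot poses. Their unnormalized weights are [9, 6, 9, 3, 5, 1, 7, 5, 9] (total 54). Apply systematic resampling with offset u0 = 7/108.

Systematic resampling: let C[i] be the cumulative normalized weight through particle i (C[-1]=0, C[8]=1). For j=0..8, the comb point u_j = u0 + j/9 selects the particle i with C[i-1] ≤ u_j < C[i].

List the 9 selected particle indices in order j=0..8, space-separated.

C = [1/6, 5/18, 4/9, 1/2, 16/27, 11/18, 20/27, 5/6, 1]
j=0: u_0=7/108 ∈ [0, 1/6) → index 0
j=1: u_1=19/108 ∈ [1/6, 5/18) → index 1
j=2: u_2=31/108 ∈ [5/18, 4/9) → index 2
j=3: u_3=43/108 ∈ [5/18, 4/9) → index 2
j=4: u_4=55/108 ∈ [1/2, 16/27) → index 4
j=5: u_5=67/108 ∈ [11/18, 20/27) → index 6
j=6: u_6=79/108 ∈ [11/18, 20/27) → index 6
j=7: u_7=91/108 ∈ [5/6, 1) → index 8
j=8: u_8=103/108 ∈ [5/6, 1) → index 8

0 1 2 2 4 6 6 8 8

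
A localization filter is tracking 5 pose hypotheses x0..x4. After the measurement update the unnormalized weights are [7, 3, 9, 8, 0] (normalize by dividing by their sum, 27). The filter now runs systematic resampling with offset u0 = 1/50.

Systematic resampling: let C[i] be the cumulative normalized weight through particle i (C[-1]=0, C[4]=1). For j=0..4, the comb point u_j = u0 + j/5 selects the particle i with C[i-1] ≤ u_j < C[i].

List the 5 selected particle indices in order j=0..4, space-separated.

0 0 2 2 3

C = [7/27, 10/27, 19/27, 1, 1]
j=0: u_0=1/50 ∈ [0, 7/27) → index 0
j=1: u_1=11/50 ∈ [0, 7/27) → index 0
j=2: u_2=21/50 ∈ [10/27, 19/27) → index 2
j=3: u_3=31/50 ∈ [10/27, 19/27) → index 2
j=4: u_4=41/50 ∈ [19/27, 1) → index 3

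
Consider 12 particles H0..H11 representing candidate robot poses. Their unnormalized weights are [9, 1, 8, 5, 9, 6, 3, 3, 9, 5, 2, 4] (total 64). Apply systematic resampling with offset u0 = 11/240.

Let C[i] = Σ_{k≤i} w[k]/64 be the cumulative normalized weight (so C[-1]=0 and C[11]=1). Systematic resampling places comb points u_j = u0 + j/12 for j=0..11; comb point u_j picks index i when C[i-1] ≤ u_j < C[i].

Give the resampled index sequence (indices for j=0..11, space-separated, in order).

C = [9/64, 5/32, 9/32, 23/64, 1/2, 19/32, 41/64, 11/16, 53/64, 29/32, 15/16, 1]
j=0: u_0=11/240 ∈ [0, 9/64) → index 0
j=1: u_1=31/240 ∈ [0, 9/64) → index 0
j=2: u_2=17/80 ∈ [5/32, 9/32) → index 2
j=3: u_3=71/240 ∈ [9/32, 23/64) → index 3
j=4: u_4=91/240 ∈ [23/64, 1/2) → index 4
j=5: u_5=37/80 ∈ [23/64, 1/2) → index 4
j=6: u_6=131/240 ∈ [1/2, 19/32) → index 5
j=7: u_7=151/240 ∈ [19/32, 41/64) → index 6
j=8: u_8=57/80 ∈ [11/16, 53/64) → index 8
j=9: u_9=191/240 ∈ [11/16, 53/64) → index 8
j=10: u_10=211/240 ∈ [53/64, 29/32) → index 9
j=11: u_11=77/80 ∈ [15/16, 1) → index 11

0 0 2 3 4 4 5 6 8 8 9 11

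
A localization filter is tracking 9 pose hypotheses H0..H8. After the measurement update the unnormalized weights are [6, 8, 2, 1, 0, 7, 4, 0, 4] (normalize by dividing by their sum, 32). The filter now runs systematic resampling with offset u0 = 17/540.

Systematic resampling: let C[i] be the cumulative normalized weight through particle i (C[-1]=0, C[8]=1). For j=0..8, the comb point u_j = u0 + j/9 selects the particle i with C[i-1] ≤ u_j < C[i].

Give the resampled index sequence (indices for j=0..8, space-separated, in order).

C = [3/16, 7/16, 1/2, 17/32, 17/32, 3/4, 7/8, 7/8, 1]
j=0: u_0=17/540 ∈ [0, 3/16) → index 0
j=1: u_1=77/540 ∈ [0, 3/16) → index 0
j=2: u_2=137/540 ∈ [3/16, 7/16) → index 1
j=3: u_3=197/540 ∈ [3/16, 7/16) → index 1
j=4: u_4=257/540 ∈ [7/16, 1/2) → index 2
j=5: u_5=317/540 ∈ [17/32, 3/4) → index 5
j=6: u_6=377/540 ∈ [17/32, 3/4) → index 5
j=7: u_7=437/540 ∈ [3/4, 7/8) → index 6
j=8: u_8=497/540 ∈ [7/8, 1) → index 8

0 0 1 1 2 5 5 6 8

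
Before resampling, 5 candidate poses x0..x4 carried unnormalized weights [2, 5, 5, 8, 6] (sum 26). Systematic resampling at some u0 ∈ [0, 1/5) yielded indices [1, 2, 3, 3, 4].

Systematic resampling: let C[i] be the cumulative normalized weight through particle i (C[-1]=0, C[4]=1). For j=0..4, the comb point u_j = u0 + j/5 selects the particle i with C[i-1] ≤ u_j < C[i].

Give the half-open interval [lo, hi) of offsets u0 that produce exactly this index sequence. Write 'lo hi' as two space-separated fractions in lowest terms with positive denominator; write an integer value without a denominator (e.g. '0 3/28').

C = [1/13, 7/26, 6/13, 10/13, 1]
j=0 picked index 1: u0 ∈ [1/13, 7/26)
j=1 picked index 2: u0 ∈ [9/130, 17/65)
j=2 picked index 3: u0 ∈ [4/65, 24/65)
j=3 picked index 3: u0 ∈ [-9/65, 11/65)
j=4 picked index 4: u0 ∈ [-2/65, 1/5)
intersection: [1/13, 11/65)

1/13 11/65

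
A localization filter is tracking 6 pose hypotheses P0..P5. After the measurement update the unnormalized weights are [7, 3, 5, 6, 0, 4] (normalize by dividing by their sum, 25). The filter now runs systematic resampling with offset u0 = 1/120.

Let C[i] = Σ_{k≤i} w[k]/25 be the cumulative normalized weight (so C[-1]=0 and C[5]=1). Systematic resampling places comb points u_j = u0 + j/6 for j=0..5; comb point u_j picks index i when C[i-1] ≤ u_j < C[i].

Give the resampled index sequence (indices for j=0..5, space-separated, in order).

0 0 1 2 3 5

C = [7/25, 2/5, 3/5, 21/25, 21/25, 1]
j=0: u_0=1/120 ∈ [0, 7/25) → index 0
j=1: u_1=7/40 ∈ [0, 7/25) → index 0
j=2: u_2=41/120 ∈ [7/25, 2/5) → index 1
j=3: u_3=61/120 ∈ [2/5, 3/5) → index 2
j=4: u_4=27/40 ∈ [3/5, 21/25) → index 3
j=5: u_5=101/120 ∈ [21/25, 1) → index 5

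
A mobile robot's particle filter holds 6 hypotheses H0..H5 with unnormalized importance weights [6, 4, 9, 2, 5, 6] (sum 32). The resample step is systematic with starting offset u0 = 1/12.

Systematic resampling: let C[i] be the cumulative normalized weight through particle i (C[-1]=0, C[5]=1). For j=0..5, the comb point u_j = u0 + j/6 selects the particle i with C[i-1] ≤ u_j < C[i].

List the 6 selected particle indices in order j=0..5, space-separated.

0 1 2 2 4 5

C = [3/16, 5/16, 19/32, 21/32, 13/16, 1]
j=0: u_0=1/12 ∈ [0, 3/16) → index 0
j=1: u_1=1/4 ∈ [3/16, 5/16) → index 1
j=2: u_2=5/12 ∈ [5/16, 19/32) → index 2
j=3: u_3=7/12 ∈ [5/16, 19/32) → index 2
j=4: u_4=3/4 ∈ [21/32, 13/16) → index 4
j=5: u_5=11/12 ∈ [13/16, 1) → index 5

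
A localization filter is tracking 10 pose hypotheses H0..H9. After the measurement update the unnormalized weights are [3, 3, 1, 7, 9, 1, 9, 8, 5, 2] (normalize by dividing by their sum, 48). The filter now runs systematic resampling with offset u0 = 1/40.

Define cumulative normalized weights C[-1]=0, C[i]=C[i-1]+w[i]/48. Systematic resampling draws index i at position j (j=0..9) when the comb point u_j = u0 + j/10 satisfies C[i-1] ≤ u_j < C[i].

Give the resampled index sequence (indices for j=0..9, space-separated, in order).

C = [1/16, 1/8, 7/48, 7/24, 23/48, 1/2, 11/16, 41/48, 23/24, 1]
j=0: u_0=1/40 ∈ [0, 1/16) → index 0
j=1: u_1=1/8 ∈ [1/8, 7/48) → index 2
j=2: u_2=9/40 ∈ [7/48, 7/24) → index 3
j=3: u_3=13/40 ∈ [7/24, 23/48) → index 4
j=4: u_4=17/40 ∈ [7/24, 23/48) → index 4
j=5: u_5=21/40 ∈ [1/2, 11/16) → index 6
j=6: u_6=5/8 ∈ [1/2, 11/16) → index 6
j=7: u_7=29/40 ∈ [11/16, 41/48) → index 7
j=8: u_8=33/40 ∈ [11/16, 41/48) → index 7
j=9: u_9=37/40 ∈ [41/48, 23/24) → index 8

0 2 3 4 4 6 6 7 7 8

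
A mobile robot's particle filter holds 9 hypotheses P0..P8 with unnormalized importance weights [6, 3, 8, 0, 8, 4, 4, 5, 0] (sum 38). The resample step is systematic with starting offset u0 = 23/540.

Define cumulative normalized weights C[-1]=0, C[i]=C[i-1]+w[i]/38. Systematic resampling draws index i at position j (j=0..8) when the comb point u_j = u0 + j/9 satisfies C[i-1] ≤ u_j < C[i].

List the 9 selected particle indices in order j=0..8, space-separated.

C = [3/19, 9/38, 17/38, 17/38, 25/38, 29/38, 33/38, 1, 1]
j=0: u_0=23/540 ∈ [0, 3/19) → index 0
j=1: u_1=83/540 ∈ [0, 3/19) → index 0
j=2: u_2=143/540 ∈ [9/38, 17/38) → index 2
j=3: u_3=203/540 ∈ [9/38, 17/38) → index 2
j=4: u_4=263/540 ∈ [17/38, 25/38) → index 4
j=5: u_5=323/540 ∈ [17/38, 25/38) → index 4
j=6: u_6=383/540 ∈ [25/38, 29/38) → index 5
j=7: u_7=443/540 ∈ [29/38, 33/38) → index 6
j=8: u_8=503/540 ∈ [33/38, 1) → index 7

0 0 2 2 4 4 5 6 7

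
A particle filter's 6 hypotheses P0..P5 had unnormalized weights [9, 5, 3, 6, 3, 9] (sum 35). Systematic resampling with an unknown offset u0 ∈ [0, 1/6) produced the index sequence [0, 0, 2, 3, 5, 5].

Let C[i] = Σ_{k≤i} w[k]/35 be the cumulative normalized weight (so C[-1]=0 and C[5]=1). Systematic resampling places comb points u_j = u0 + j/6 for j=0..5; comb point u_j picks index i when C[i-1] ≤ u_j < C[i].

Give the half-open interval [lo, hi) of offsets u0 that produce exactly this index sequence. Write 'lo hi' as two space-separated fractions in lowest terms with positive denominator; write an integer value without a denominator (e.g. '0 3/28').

C = [9/35, 2/5, 17/35, 23/35, 26/35, 1]
j=0 picked index 0: u0 ∈ [0, 9/35)
j=1 picked index 0: u0 ∈ [-1/6, 19/210)
j=2 picked index 2: u0 ∈ [1/15, 16/105)
j=3 picked index 3: u0 ∈ [-1/70, 11/70)
j=4 picked index 5: u0 ∈ [8/105, 1/3)
j=5 picked index 5: u0 ∈ [-19/210, 1/6)
intersection: [8/105, 19/210)

8/105 19/210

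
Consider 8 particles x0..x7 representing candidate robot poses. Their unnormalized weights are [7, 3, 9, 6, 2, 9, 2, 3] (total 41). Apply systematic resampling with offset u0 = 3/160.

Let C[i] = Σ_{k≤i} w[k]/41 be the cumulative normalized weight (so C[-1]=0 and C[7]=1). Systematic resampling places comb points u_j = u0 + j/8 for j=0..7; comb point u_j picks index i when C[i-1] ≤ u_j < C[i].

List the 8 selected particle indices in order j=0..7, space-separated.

0 0 2 2 3 4 5 6

C = [7/41, 10/41, 19/41, 25/41, 27/41, 36/41, 38/41, 1]
j=0: u_0=3/160 ∈ [0, 7/41) → index 0
j=1: u_1=23/160 ∈ [0, 7/41) → index 0
j=2: u_2=43/160 ∈ [10/41, 19/41) → index 2
j=3: u_3=63/160 ∈ [10/41, 19/41) → index 2
j=4: u_4=83/160 ∈ [19/41, 25/41) → index 3
j=5: u_5=103/160 ∈ [25/41, 27/41) → index 4
j=6: u_6=123/160 ∈ [27/41, 36/41) → index 5
j=7: u_7=143/160 ∈ [36/41, 38/41) → index 6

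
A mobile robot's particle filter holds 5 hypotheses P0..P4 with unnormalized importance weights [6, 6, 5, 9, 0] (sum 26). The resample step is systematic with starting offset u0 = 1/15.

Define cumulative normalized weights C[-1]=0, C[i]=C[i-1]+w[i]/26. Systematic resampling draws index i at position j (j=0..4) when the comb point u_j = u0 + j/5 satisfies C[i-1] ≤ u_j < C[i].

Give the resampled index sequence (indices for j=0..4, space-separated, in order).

C = [3/13, 6/13, 17/26, 1, 1]
j=0: u_0=1/15 ∈ [0, 3/13) → index 0
j=1: u_1=4/15 ∈ [3/13, 6/13) → index 1
j=2: u_2=7/15 ∈ [6/13, 17/26) → index 2
j=3: u_3=2/3 ∈ [17/26, 1) → index 3
j=4: u_4=13/15 ∈ [17/26, 1) → index 3

0 1 2 3 3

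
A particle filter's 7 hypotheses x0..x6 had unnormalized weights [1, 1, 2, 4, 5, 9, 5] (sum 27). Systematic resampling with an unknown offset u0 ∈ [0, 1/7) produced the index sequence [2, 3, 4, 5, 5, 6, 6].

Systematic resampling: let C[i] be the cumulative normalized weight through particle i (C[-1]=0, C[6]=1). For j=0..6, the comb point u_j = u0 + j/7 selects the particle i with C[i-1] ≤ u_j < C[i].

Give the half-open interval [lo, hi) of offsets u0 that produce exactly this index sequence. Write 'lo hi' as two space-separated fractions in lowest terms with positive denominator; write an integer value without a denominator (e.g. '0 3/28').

C = [1/27, 2/27, 4/27, 8/27, 13/27, 22/27, 1]
j=0 picked index 2: u0 ∈ [2/27, 4/27)
j=1 picked index 3: u0 ∈ [1/189, 29/189)
j=2 picked index 4: u0 ∈ [2/189, 37/189)
j=3 picked index 5: u0 ∈ [10/189, 73/189)
j=4 picked index 5: u0 ∈ [-17/189, 46/189)
j=5 picked index 6: u0 ∈ [19/189, 2/7)
j=6 picked index 6: u0 ∈ [-8/189, 1/7)
intersection: [19/189, 1/7)

19/189 1/7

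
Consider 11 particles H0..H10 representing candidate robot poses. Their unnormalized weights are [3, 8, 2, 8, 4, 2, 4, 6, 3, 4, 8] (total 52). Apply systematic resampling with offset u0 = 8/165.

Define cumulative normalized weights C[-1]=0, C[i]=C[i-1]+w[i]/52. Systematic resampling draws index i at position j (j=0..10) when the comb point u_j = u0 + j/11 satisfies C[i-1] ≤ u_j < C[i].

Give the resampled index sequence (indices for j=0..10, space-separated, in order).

0 1 2 3 4 5 6 7 9 10 10

C = [3/52, 11/52, 1/4, 21/52, 25/52, 27/52, 31/52, 37/52, 10/13, 11/13, 1]
j=0: u_0=8/165 ∈ [0, 3/52) → index 0
j=1: u_1=23/165 ∈ [3/52, 11/52) → index 1
j=2: u_2=38/165 ∈ [11/52, 1/4) → index 2
j=3: u_3=53/165 ∈ [1/4, 21/52) → index 3
j=4: u_4=68/165 ∈ [21/52, 25/52) → index 4
j=5: u_5=83/165 ∈ [25/52, 27/52) → index 5
j=6: u_6=98/165 ∈ [27/52, 31/52) → index 6
j=7: u_7=113/165 ∈ [31/52, 37/52) → index 7
j=8: u_8=128/165 ∈ [10/13, 11/13) → index 9
j=9: u_9=13/15 ∈ [11/13, 1) → index 10
j=10: u_10=158/165 ∈ [11/13, 1) → index 10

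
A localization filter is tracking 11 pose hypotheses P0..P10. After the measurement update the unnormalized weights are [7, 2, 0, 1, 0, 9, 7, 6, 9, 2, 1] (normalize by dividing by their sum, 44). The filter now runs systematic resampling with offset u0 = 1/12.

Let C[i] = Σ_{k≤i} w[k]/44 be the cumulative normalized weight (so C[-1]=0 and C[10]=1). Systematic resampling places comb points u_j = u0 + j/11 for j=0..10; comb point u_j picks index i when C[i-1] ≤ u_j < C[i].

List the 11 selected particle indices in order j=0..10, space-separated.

0 1 5 5 6 6 7 7 8 8 10

C = [7/44, 9/44, 9/44, 5/22, 5/22, 19/44, 13/22, 8/11, 41/44, 43/44, 1]
j=0: u_0=1/12 ∈ [0, 7/44) → index 0
j=1: u_1=23/132 ∈ [7/44, 9/44) → index 1
j=2: u_2=35/132 ∈ [5/22, 19/44) → index 5
j=3: u_3=47/132 ∈ [5/22, 19/44) → index 5
j=4: u_4=59/132 ∈ [19/44, 13/22) → index 6
j=5: u_5=71/132 ∈ [19/44, 13/22) → index 6
j=6: u_6=83/132 ∈ [13/22, 8/11) → index 7
j=7: u_7=95/132 ∈ [13/22, 8/11) → index 7
j=8: u_8=107/132 ∈ [8/11, 41/44) → index 8
j=9: u_9=119/132 ∈ [8/11, 41/44) → index 8
j=10: u_10=131/132 ∈ [43/44, 1) → index 10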